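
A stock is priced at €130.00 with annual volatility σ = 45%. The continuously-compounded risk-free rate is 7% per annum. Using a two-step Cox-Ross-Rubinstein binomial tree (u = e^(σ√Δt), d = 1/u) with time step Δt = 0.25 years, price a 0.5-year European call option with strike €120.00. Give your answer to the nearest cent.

€23.71

CRR parameters: u = e^(σ√Δt) = e^(0.45·√0.25) = 1.2523, d = 1/u = 0.7985
Per-period rate: rΔt = 0.07·0.25 = 0.0175, so R = e^0.0175 = 1.0177
Risk-neutral probability p = (e^0.0175 − 0.7985)/(1.2523 − 0.7985) = 0.2191/0.4538 = 0.4829
Terminal stock prices: S_uu = 203.9, S_ud = 130, S_dd = 82.89
Terminal payoffs (S − K): max(83.88, 0) = 83.88, max(10, 0) = 10, max(-37.11, 0) = 0
Node u (S = 162.8): V_u = e^(−0.0175)·[0.4829·83.8806 + 0.5171·10.0000] = 44.8837
Node d (S = 103.8): V_d = e^(−0.0175)·[0.4829·10.0000 + 0.5171·0.0000] = 4.7451
Node 0 (S = 130): V_0 = e^(−0.0175)·[0.4829·44.8837 + 0.5171·4.7451] = 23.7090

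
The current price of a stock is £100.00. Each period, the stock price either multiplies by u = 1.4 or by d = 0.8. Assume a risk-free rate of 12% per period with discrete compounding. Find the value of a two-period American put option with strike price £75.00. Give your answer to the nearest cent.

Risk-neutral probability p = (1 + 0.12 − 0.8)/(1.4 − 0.8) = 0.3200/0.6000 = 0.5333
Terminal stock prices: S_uu = 196, S_ud = 112, S_dd = 64
Terminal payoffs (K − S): max(-121, 0) = 0, max(-37, 0) = 0, max(11, 0) = 11
Node u (S = 140): continuation = 1/1.12·[0.5333·0.0000 + 0.4667·0.0000] = 0.0000; exercise value = 0.0000 ≤ continuation, so V_u = 0.0000
Node d (S = 80): continuation = 1/1.12·[0.5333·0.0000 + 0.4667·11.0000] = 4.5833; exercise value = 0.0000 ≤ continuation, so V_d = 4.5833
Node 0 (S = 100): continuation = 1/1.12·[0.5333·0.0000 + 0.4667·4.5833] = 1.9097; exercise value = 0.0000 ≤ continuation, so V_0 = 1.9097

£1.91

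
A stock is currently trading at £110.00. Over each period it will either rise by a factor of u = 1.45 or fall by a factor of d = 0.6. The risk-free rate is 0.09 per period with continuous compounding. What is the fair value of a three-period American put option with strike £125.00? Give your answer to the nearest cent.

£28.53

Risk-neutral probability p = (e^0.09 − 0.6)/(1.45 − 0.6) = 0.4942/0.8500 = 0.5814
Terminal stock prices: S_uuu = 335.3, S_uud = 138.8, S_udd = 57.42, S_ddd = 23.76
Terminal payoffs (K − S): max(-210.3, 0) = 0, max(-13.76, 0) = 0, max(67.58, 0) = 67.58, max(101.2, 0) = 101.2
Node uu (S = 231.3): continuation = e^(−0.09)·[0.5814·0.0000 + 0.4186·0.0000] = 0.0000; exercise value = 0.0000 ≤ continuation, so V_uu = 0.0000
Node ud (S = 95.7): continuation = e^(−0.09)·[0.5814·0.0000 + 0.4186·67.5800] = 25.8553; exercise value = 29.3000 > continuation, so V_ud = 29.3000 (exercise)
Node dd (S = 39.6): continuation = e^(−0.09)·[0.5814·67.5800 + 0.4186·101.2400] = 74.6414; exercise value = 85.4000 > continuation, so V_dd = 85.4000 (exercise)
Node u (S = 159.5): continuation = e^(−0.09)·[0.5814·0.0000 + 0.4186·29.3000] = 11.2098; exercise value = 0.0000 ≤ continuation, so V_u = 11.2098
Node d (S = 66): continuation = e^(−0.09)·[0.5814·29.3000 + 0.4186·85.4000] = 48.2414; exercise value = 59.0000 > continuation, so V_d = 59.0000 (exercise)
Node 0 (S = 110): continuation = e^(−0.09)·[0.5814·11.2098 + 0.4186·59.0000] = 28.5290; exercise value = 15.0000 ≤ continuation, so V_0 = 28.5290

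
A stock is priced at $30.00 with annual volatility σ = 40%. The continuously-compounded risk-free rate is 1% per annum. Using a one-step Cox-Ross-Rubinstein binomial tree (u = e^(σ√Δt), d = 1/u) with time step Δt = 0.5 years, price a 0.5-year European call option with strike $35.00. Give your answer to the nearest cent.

CRR parameters: u = e^(σ√Δt) = e^(0.4·√0.5) = 1.3269, d = 1/u = 0.7536
Per-period rate: rΔt = 0.01·0.5 = 0.005, so R = e^0.005 = 1.0050
Risk-neutral probability p = (e^0.005 − 0.7536)/(1.3269 − 0.7536) = 0.2514/0.5733 = 0.4385
Terminal stock prices: S_u = 39.81, S_d = 22.61
Terminal payoffs (S − K): max(4.807, 0) = 4.807, max(-12.39, 0) = 0
Node 0 (S = 30): V_0 = e^(−0.005)·[0.4385·4.8069 + 0.5615·0.0000] = 2.0973

$2.10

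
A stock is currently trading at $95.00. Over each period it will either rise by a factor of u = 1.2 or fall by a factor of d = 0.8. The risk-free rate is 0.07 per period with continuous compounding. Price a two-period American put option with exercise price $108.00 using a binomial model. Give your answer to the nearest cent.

Risk-neutral probability p = (e^0.07 − 0.8)/(1.2 − 0.8) = 0.2725/0.4000 = 0.6813
Terminal stock prices: S_uu = 136.8, S_ud = 91.2, S_dd = 60.8
Terminal payoffs (K − S): max(-28.8, 0) = 0, max(16.8, 0) = 16.8, max(47.2, 0) = 47.2
Node u (S = 114): continuation = e^(−0.07)·[0.6813·0.0000 + 0.3187·16.8000] = 4.9926; exercise value = 0.0000 ≤ continuation, so V_u = 4.9926
Node d (S = 76): continuation = e^(−0.07)·[0.6813·16.8000 + 0.3187·47.2000] = 24.6985; exercise value = 32.0000 > continuation, so V_d = 32.0000 (exercise)
Node 0 (S = 95): continuation = e^(−0.07)·[0.6813·4.9926 + 0.3187·32.0000] = 12.6812; exercise value = 13.0000 > continuation, so V_0 = 13.0000 (exercise)

$13.00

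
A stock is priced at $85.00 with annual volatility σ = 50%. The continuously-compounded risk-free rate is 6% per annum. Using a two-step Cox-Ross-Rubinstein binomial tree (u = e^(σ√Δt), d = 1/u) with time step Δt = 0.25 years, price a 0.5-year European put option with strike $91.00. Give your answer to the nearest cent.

$13.74

CRR parameters: u = e^(σ√Δt) = e^(0.5·√0.25) = 1.2840, d = 1/u = 0.7788
Per-period rate: rΔt = 0.06·0.25 = 0.015, so R = e^0.015 = 1.0151
Risk-neutral probability p = (e^0.015 − 0.7788)/(1.2840 − 0.7788) = 0.2363/0.5052 = 0.4677
Terminal stock prices: S_uu = 140.1, S_ud = 85, S_dd = 51.56
Terminal payoffs (K − S): max(-49.14, 0) = 0, max(6, 0) = 6, max(39.44, 0) = 39.44
Node u (S = 109.1): V_u = e^(−0.015)·[0.4677·0.0000 + 0.5323·6.0000] = 3.1460
Node d (S = 66.2): V_d = e^(−0.015)·[0.4677·6.0000 + 0.5323·39.4449] = 23.4471
Node 0 (S = 85): V_0 = e^(−0.015)·[0.4677·3.1460 + 0.5323·23.4471] = 13.7438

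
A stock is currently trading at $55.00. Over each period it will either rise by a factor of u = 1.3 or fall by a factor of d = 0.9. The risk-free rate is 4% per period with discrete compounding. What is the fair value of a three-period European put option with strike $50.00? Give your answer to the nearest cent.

Risk-neutral probability p = (1 + 0.04 − 0.9)/(1.3 − 0.9) = 0.1400/0.4000 = 0.3500
Terminal stock prices: S_uuu = 120.8, S_uud = 83.66, S_udd = 57.92, S_ddd = 40.1
Terminal payoffs (K − S): max(-70.84, 0) = 0, max(-33.66, 0) = 0, max(-7.915, 0) = 0, max(9.905, 0) = 9.905
Node uu (S = 92.95): V_uu = 1/1.04·[0.3500·0.0000 + 0.6500·0.0000] = 0.0000
Node ud (S = 64.35): V_ud = 1/1.04·[0.3500·0.0000 + 0.6500·0.0000] = 0.0000
Node dd (S = 44.55): V_dd = 1/1.04·[0.3500·0.0000 + 0.6500·9.9050] = 6.1906
Node u (S = 71.5): V_u = 1/1.04·[0.3500·0.0000 + 0.6500·0.0000] = 0.0000
Node d (S = 49.5): V_d = 1/1.04·[0.3500·0.0000 + 0.6500·6.1906] = 3.8691
Node 0 (S = 55): V_0 = 1/1.04·[0.3500·0.0000 + 0.6500·3.8691] = 2.4182

$2.42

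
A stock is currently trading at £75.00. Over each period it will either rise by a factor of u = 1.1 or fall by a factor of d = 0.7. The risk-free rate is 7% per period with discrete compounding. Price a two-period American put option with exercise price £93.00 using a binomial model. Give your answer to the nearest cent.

£18.00

Risk-neutral probability p = (1 + 0.07 − 0.7)/(1.1 − 0.7) = 0.3700/0.4000 = 0.9250
Terminal stock prices: S_uu = 90.75, S_ud = 57.75, S_dd = 36.75
Terminal payoffs (K − S): max(2.25, 0) = 2.25, max(35.25, 0) = 35.25, max(56.25, 0) = 56.25
Node u (S = 82.5): continuation = 1/1.07·[0.9250·2.2500 + 0.0750·35.2500] = 4.4159; exercise value = 10.5000 > continuation, so V_u = 10.5000 (exercise)
Node d (S = 52.5): continuation = 1/1.07·[0.9250·35.2500 + 0.0750·56.2500] = 34.4159; exercise value = 40.5000 > continuation, so V_d = 40.5000 (exercise)
Node 0 (S = 75): continuation = 1/1.07·[0.9250·10.5000 + 0.0750·40.5000] = 11.9159; exercise value = 18.0000 > continuation, so V_0 = 18.0000 (exercise)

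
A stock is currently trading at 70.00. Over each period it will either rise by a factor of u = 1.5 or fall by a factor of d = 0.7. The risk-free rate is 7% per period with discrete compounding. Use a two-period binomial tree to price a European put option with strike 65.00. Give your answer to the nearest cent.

Risk-neutral probability p = (1 + 0.07 − 0.7)/(1.5 − 0.7) = 0.3700/0.8000 = 0.4625
Terminal stock prices: S_uu = 157.5, S_ud = 73.5, S_dd = 34.3
Terminal payoffs (K − S): max(-92.5, 0) = 0, max(-8.5, 0) = 0, max(30.7, 0) = 30.7
Node u (S = 105): V_u = 1/1.07·[0.4625·0.0000 + 0.5375·0.0000] = 0.0000
Node d (S = 49): V_d = 1/1.07·[0.4625·0.0000 + 0.5375·30.7000] = 15.4217
Node 0 (S = 70): V_0 = 1/1.07·[0.4625·0.0000 + 0.5375·15.4217] = 7.7469

7.75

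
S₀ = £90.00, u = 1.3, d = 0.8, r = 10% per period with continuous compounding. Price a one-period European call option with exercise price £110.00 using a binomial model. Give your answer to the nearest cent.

Risk-neutral probability p = (e^0.1 − 0.8)/(1.3 − 0.8) = 0.3052/0.5000 = 0.6103
Terminal stock prices: S_u = 117, S_d = 72
Terminal payoffs (S − K): max(7, 0) = 7, max(-38, 0) = 0
Node 0 (S = 90): V_0 = e^(−0.1)·[0.6103·7.0000 + 0.3897·0.0000] = 3.8658

£3.87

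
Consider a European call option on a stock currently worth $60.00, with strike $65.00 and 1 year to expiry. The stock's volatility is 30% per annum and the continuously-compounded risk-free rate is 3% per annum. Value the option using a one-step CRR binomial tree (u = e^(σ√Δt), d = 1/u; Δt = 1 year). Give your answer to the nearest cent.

$7.38

CRR parameters: u = e^(σ√Δt) = e^(0.3·√1) = 1.3499, d = 1/u = 0.7408
Per-period rate: rΔt = 0.03·1 = 0.03, so R = e^0.03 = 1.0305
Risk-neutral probability p = (e^0.03 − 0.7408)/(1.3499 − 0.7408) = 0.2896/0.6090 = 0.4756
Terminal stock prices: S_u = 80.99, S_d = 44.45
Terminal payoffs (S − K): max(15.99, 0) = 15.99, max(-20.55, 0) = 0
Node 0 (S = 60): V_0 = e^(−0.03)·[0.4756·15.9915 + 0.5244·0.0000] = 7.3802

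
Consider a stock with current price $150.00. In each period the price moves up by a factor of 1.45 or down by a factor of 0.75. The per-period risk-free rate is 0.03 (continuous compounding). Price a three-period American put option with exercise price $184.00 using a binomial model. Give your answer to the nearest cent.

$49.92

Risk-neutral probability p = (e^0.03 − 0.75)/(1.45 − 0.75) = 0.2805/0.7000 = 0.4006
Terminal stock prices: S_uuu = 457.3, S_uud = 236.5, S_udd = 122.3, S_ddd = 63.28
Terminal payoffs (K − S): max(-273.3, 0) = 0, max(-52.53, 0) = 0, max(61.66, 0) = 61.66, max(120.7, 0) = 120.7
Node uu (S = 315.4): continuation = e^(−0.03)·[0.4006·0.0000 + 0.5994·0.0000] = 0.0000; exercise value = 0.0000 ≤ continuation, so V_uu = 0.0000
Node ud (S = 163.1): continuation = e^(−0.03)·[0.4006·0.0000 + 0.5994·61.6562] = 35.8616; exercise value = 20.8750 ≤ continuation, so V_ud = 35.8616
Node dd (S = 84.38): continuation = e^(−0.03)·[0.4006·61.6562 + 0.5994·120.7188] = 94.1870; exercise value = 99.6250 > continuation, so V_dd = 99.6250 (exercise)
Node u (S = 217.5): continuation = e^(−0.03)·[0.4006·0.0000 + 0.5994·35.8616] = 20.8584; exercise value = 0.0000 ≤ continuation, so V_u = 20.8584
Node d (S = 112.5): continuation = e^(−0.03)·[0.4006·35.8616 + 0.5994·99.6250] = 71.8889; exercise value = 71.5000 ≤ continuation, so V_d = 71.8889
Node 0 (S = 150): continuation = e^(−0.03)·[0.4006·20.8584 + 0.5994·71.8889] = 49.9232; exercise value = 34.0000 ≤ continuation, so V_0 = 49.9232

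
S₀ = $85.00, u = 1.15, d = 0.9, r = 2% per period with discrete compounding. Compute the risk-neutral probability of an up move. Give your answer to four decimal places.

Risk-neutral probability p = (1 + 0.02 − 0.9)/(1.15 − 0.9) = 0.1200/0.2500 = 0.4800

p = 0.4800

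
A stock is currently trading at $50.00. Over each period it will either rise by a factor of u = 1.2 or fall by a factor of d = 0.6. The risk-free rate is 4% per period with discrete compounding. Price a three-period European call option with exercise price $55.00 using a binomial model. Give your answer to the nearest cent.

$11.01

Risk-neutral probability p = (1 + 0.04 − 0.6)/(1.2 − 0.6) = 0.4400/0.6000 = 0.7333
Terminal stock prices: S_uuu = 86.4, S_uud = 43.2, S_udd = 21.6, S_ddd = 10.8
Terminal payoffs (S − K): max(31.4, 0) = 31.4, max(-11.8, 0) = 0, max(-33.4, 0) = 0, max(-44.2, 0) = 0
Node uu (S = 72): V_uu = 1/1.04·[0.7333·31.4000 + 0.2667·0.0000] = 22.1410
Node ud (S = 36): V_ud = 1/1.04·[0.7333·0.0000 + 0.2667·0.0000] = 0.0000
Node dd (S = 18): V_dd = 1/1.04·[0.7333·0.0000 + 0.2667·0.0000] = 0.0000
Node u (S = 60): V_u = 1/1.04·[0.7333·22.1410 + 0.2667·0.0000] = 15.6123
Node d (S = 30): V_d = 1/1.04·[0.7333·0.0000 + 0.2667·0.0000] = 0.0000
Node 0 (S = 50): V_0 = 1/1.04·[0.7333·15.6123 + 0.2667·0.0000] = 11.0086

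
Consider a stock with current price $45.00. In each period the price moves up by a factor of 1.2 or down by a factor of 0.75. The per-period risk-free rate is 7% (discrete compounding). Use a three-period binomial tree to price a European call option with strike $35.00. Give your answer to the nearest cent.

Risk-neutral probability p = (1 + 0.07 − 0.75)/(1.2 − 0.75) = 0.3200/0.4500 = 0.7111
Terminal stock prices: S_uuu = 77.76, S_uud = 48.6, S_udd = 30.38, S_ddd = 18.98
Terminal payoffs (S − K): max(42.76, 0) = 42.76, max(13.6, 0) = 13.6, max(-4.625, 0) = 0, max(-16.02, 0) = 0
Node uu (S = 64.8): V_uu = 1/1.07·[0.7111·42.7600 + 0.2889·13.6000] = 32.0897
Node ud (S = 40.5): V_ud = 1/1.07·[0.7111·13.6000 + 0.2889·0.0000] = 9.0384
Node dd (S = 25.31): V_dd = 1/1.07·[0.7111·0.0000 + 0.2889·0.0000] = 0.0000
Node u (S = 54): V_u = 1/1.07·[0.7111·32.0897 + 0.2889·9.0384] = 23.7668
Node d (S = 33.75): V_d = 1/1.07·[0.7111·9.0384 + 0.2889·0.0000] = 6.0068
Node 0 (S = 45): V_0 = 1/1.07·[0.7111·23.7668 + 0.2889·6.0068] = 17.4169

$17.42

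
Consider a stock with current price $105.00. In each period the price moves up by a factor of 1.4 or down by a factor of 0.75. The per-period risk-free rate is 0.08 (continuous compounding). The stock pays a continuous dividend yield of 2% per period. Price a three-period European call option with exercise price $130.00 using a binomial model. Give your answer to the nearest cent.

Per-period risk-free factor R = e^0.08 = 1.0833; dividend-adjusted growth = e^(0.08−0.02) = 1.0618.
Risk-neutral probability p = (1.0618 − 0.75)/(1.4 − 0.75) = 0.3118/0.6500 = 0.4797
Terminal stock prices: S_uuu = 288.1, S_uud = 154.3, S_udd = 82.69, S_ddd = 44.3
Terminal payoffs (S − K): max(158.1, 0) = 158.1, max(24.35, 0) = 24.35, max(-47.31, 0) = 0, max(-85.7, 0) = 0
Node uu (S = 205.8): V_uu = e^(−0.08)·[0.4797·158.1200 + 0.5203·24.3500] = 81.7198
Node ud (S = 110.2): V_ud = e^(−0.08)·[0.4797·24.3500 + 0.5203·0.0000] = 10.7837
Node dd (S = 59.06): V_dd = e^(−0.08)·[0.4797·0.0000 + 0.5203·0.0000] = 0.0000
Node u (S = 147): V_u = e^(−0.08)·[0.4797·81.7198 + 0.5203·10.7837] = 41.3696
Node d (S = 78.75): V_d = e^(−0.08)·[0.4797·10.7837 + 0.5203·0.0000] = 4.7757
Node 0 (S = 105): V_0 = e^(−0.08)·[0.4797·41.3696 + 0.5203·4.7757] = 20.6147

$20.61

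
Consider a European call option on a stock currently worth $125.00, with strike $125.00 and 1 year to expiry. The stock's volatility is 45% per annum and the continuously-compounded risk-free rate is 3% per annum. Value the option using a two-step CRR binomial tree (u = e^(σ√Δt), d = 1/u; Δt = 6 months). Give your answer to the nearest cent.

$21.32

CRR parameters: u = e^(σ√Δt) = e^(0.45·√0.5) = 1.3746, d = 1/u = 0.7275
Per-period rate: rΔt = 0.03·0.5 = 0.015, so R = e^0.015 = 1.0151
Risk-neutral probability p = (e^0.015 − 0.7275)/(1.3746 − 0.7275) = 0.2877/0.6472 = 0.4445
Terminal stock prices: S_uu = 236.2, S_ud = 125, S_dd = 66.15
Terminal payoffs (S − K): max(111.2, 0) = 111.2, max(0, 0) = 0, max(-58.85, 0) = 0
Node u (S = 171.8): V_u = e^(−0.015)·[0.4445·111.2073 + 0.5555·0.0000] = 48.6921
Node d (S = 90.93): V_d = e^(−0.015)·[0.4445·0.0000 + 0.5555·0.0000] = 0.0000
Node 0 (S = 125): V_0 = e^(−0.015)·[0.4445·48.6921 + 0.5555·0.0000] = 21.3198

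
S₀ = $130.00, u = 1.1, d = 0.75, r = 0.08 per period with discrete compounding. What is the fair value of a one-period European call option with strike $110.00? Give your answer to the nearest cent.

Risk-neutral probability p = (1 + 0.08 − 0.75)/(1.1 − 0.75) = 0.3300/0.3500 = 0.9429
Terminal stock prices: S_u = 143, S_d = 97.5
Terminal payoffs (S − K): max(33, 0) = 33, max(-12.5, 0) = 0
Node 0 (S = 130): V_0 = 1/1.08·[0.9429·33.0000 + 0.0571·0.0000] = 28.8095

$28.81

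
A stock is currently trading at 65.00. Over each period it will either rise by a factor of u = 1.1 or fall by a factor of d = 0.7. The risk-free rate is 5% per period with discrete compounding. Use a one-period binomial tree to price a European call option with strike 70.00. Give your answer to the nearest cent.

1.25

Risk-neutral probability p = (1 + 0.05 − 0.7)/(1.1 − 0.7) = 0.3500/0.4000 = 0.8750
Terminal stock prices: S_u = 71.5, S_d = 45.5
Terminal payoffs (S − K): max(1.5, 0) = 1.5, max(-24.5, 0) = 0
Node 0 (S = 65): V_0 = 1/1.05·[0.8750·1.5000 + 0.1250·0.0000] = 1.2500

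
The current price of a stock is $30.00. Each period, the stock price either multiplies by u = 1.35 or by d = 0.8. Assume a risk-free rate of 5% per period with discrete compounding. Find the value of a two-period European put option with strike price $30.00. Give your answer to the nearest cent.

$2.91

Risk-neutral probability p = (1 + 0.05 − 0.8)/(1.35 − 0.8) = 0.2500/0.5500 = 0.4545
Terminal stock prices: S_uu = 54.68, S_ud = 32.4, S_dd = 19.2
Terminal payoffs (K − S): max(-24.68, 0) = 0, max(-2.4, 0) = 0, max(10.8, 0) = 10.8
Node u (S = 40.5): V_u = 1/1.05·[0.4545·0.0000 + 0.5455·0.0000] = 0.0000
Node d (S = 24): V_d = 1/1.05·[0.4545·0.0000 + 0.5455·10.8000] = 5.6104
Node 0 (S = 30): V_0 = 1/1.05·[0.4545·0.0000 + 0.5455·5.6104] = 2.9145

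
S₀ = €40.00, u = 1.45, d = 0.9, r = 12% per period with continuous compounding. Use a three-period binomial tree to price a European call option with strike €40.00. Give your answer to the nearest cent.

Risk-neutral probability p = (e^0.12 − 0.9)/(1.45 − 0.9) = 0.2275/0.5500 = 0.4136
Terminal stock prices: S_uuu = 121.9, S_uud = 75.69, S_udd = 46.98, S_ddd = 29.16
Terminal payoffs (S − K): max(81.94, 0) = 81.94, max(35.69, 0) = 35.69, max(6.98, 0) = 6.98, max(-10.84, 0) = 0
Node uu (S = 84.1): V_uu = e^(−0.12)·[0.4136·81.9450 + 0.5864·35.6900] = 48.6232
Node ud (S = 52.2): V_ud = e^(−0.12)·[0.4136·35.6900 + 0.5864·6.9800] = 16.7232
Node dd (S = 32.4): V_dd = e^(−0.12)·[0.4136·6.9800 + 0.5864·0.0000] = 2.5607
Node u (S = 58): V_u = e^(−0.12)·[0.4136·48.6232 + 0.5864·16.7232] = 26.5349
Node d (S = 36): V_d = e^(−0.12)·[0.4136·16.7232 + 0.5864·2.5607] = 7.4667
Node 0 (S = 40): V_0 = e^(−0.12)·[0.4136·26.5349 + 0.5864·7.4667] = 13.6177

€13.62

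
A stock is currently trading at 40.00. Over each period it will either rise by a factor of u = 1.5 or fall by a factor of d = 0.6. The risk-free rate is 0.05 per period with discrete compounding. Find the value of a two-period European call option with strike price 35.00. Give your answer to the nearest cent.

Risk-neutral probability p = (1 + 0.05 − 0.6)/(1.5 − 0.6) = 0.4500/0.9000 = 0.5000
Terminal stock prices: S_uu = 90, S_ud = 36, S_dd = 14.4
Terminal payoffs (S − K): max(55, 0) = 55, max(1, 0) = 1, max(-20.6, 0) = 0
Node u (S = 60): V_u = 1/1.05·[0.5000·55.0000 + 0.5000·1.0000] = 26.6667
Node d (S = 24): V_d = 1/1.05·[0.5000·1.0000 + 0.5000·0.0000] = 0.4762
Node 0 (S = 40): V_0 = 1/1.05·[0.5000·26.6667 + 0.5000·0.4762] = 12.9252

12.93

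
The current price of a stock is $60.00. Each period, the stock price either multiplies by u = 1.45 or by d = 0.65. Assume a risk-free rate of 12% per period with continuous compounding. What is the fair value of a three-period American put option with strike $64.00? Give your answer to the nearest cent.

$10.78

Risk-neutral probability p = (e^0.12 − 0.65)/(1.45 − 0.65) = 0.4775/0.8000 = 0.5969
Terminal stock prices: S_uuu = 182.9, S_uud = 82, S_udd = 36.76, S_ddd = 16.48
Terminal payoffs (K − S): max(-118.9, 0) = 0, max(-18, 0) = 0, max(27.24, 0) = 27.24, max(47.52, 0) = 47.52
Node uu (S = 126.2): continuation = e^(−0.12)·[0.5969·0.0000 + 0.4031·0.0000] = 0.0000; exercise value = 0.0000 ≤ continuation, so V_uu = 0.0000
Node ud (S = 56.55): continuation = e^(−0.12)·[0.5969·0.0000 + 0.4031·27.2425] = 9.7404; exercise value = 7.4500 ≤ continuation, so V_ud = 9.7404
Node dd (S = 25.35): continuation = e^(−0.12)·[0.5969·27.2425 + 0.4031·47.5225] = 31.4129; exercise value = 38.6500 > continuation, so V_dd = 38.6500 (exercise)
Node u (S = 87): continuation = e^(−0.12)·[0.5969·0.0000 + 0.4031·9.7404] = 3.4826; exercise value = 0.0000 ≤ continuation, so V_u = 3.4826
Node d (S = 39): continuation = e^(−0.12)·[0.5969·9.7404 + 0.4031·38.6500] = 18.9754; exercise value = 25.0000 > continuation, so V_d = 25.0000 (exercise)
Node 0 (S = 60): continuation = e^(−0.12)·[0.5969·3.4826 + 0.4031·25.0000] = 10.7822; exercise value = 4.0000 ≤ continuation, so V_0 = 10.7822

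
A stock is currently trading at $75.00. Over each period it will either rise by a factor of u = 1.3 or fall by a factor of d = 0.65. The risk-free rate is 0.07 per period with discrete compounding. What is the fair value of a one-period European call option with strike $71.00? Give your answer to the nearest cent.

$16.00

Risk-neutral probability p = (1 + 0.07 − 0.65)/(1.3 − 0.65) = 0.4200/0.6500 = 0.6462
Terminal stock prices: S_u = 97.5, S_d = 48.75
Terminal payoffs (S − K): max(26.5, 0) = 26.5, max(-22.25, 0) = 0
Node 0 (S = 75): V_0 = 1/1.07·[0.6462·26.5000 + 0.3538·0.0000] = 16.0029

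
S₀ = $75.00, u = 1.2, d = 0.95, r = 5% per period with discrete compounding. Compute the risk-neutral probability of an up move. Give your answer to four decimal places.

Risk-neutral probability p = (1 + 0.05 − 0.95)/(1.2 − 0.95) = 0.1000/0.2500 = 0.4000

p = 0.4000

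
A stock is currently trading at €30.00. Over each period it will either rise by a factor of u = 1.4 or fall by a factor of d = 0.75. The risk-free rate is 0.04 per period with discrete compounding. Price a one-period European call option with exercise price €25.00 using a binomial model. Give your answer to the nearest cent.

€7.29

Risk-neutral probability p = (1 + 0.04 − 0.75)/(1.4 − 0.75) = 0.2900/0.6500 = 0.4462
Terminal stock prices: S_u = 42, S_d = 22.5
Terminal payoffs (S − K): max(17, 0) = 17, max(-2.5, 0) = 0
Node 0 (S = 30): V_0 = 1/1.04·[0.4462·17.0000 + 0.5538·0.0000] = 7.2929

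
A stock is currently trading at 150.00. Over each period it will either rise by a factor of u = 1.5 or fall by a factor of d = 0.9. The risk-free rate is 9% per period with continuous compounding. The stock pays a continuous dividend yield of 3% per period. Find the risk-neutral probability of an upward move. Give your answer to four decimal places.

p = 0.2697

Per-period risk-free factor R = e^0.09 = 1.0942; dividend-adjusted growth = e^(0.09−0.03) = 1.0618.
Risk-neutral probability p = (1.0618 − 0.9)/(1.5 − 0.9) = 0.1618/0.6000 = 0.2697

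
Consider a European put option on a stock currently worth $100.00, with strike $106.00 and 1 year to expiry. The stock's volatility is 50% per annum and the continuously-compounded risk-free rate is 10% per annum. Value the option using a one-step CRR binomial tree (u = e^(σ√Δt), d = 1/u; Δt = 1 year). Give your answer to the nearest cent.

$21.40

CRR parameters: u = e^(σ√Δt) = e^(0.5·√1) = 1.6487, d = 1/u = 0.6065
Per-period rate: rΔt = 0.1·1 = 0.1, so R = e^0.1 = 1.1052
Risk-neutral probability p = (e^0.1 − 0.6065)/(1.6487 − 0.6065) = 0.4986/1.0422 = 0.4785
Terminal stock prices: S_u = 164.9, S_d = 60.65
Terminal payoffs (K − S): max(-58.87, 0) = 0, max(45.35, 0) = 45.35
Node 0 (S = 100): V_0 = e^(−0.1)·[0.4785·0.0000 + 0.5215·45.3469] = 21.3999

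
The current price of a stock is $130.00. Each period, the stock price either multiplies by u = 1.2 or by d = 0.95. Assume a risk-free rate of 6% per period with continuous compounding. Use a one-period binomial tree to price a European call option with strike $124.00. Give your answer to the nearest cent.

Risk-neutral probability p = (e^0.06 − 0.95)/(1.2 − 0.95) = 0.1118/0.2500 = 0.4473
Terminal stock prices: S_u = 156, S_d = 123.5
Terminal payoffs (S − K): max(32, 0) = 32, max(-0.5, 0) = 0
Node 0 (S = 130): V_0 = e^(−0.06)·[0.4473·32.0000 + 0.5527·0.0000] = 13.4814

$13.48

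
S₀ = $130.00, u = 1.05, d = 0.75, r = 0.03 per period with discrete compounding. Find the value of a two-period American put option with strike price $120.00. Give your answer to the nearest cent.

Risk-neutral probability p = (1 + 0.03 − 0.75)/(1.05 − 0.75) = 0.2800/0.3000 = 0.9333
Terminal stock prices: S_uu = 143.3, S_ud = 102.4, S_dd = 73.12
Terminal payoffs (K − S): max(-23.33, 0) = 0, max(17.62, 0) = 17.62, max(46.88, 0) = 46.88
Node u (S = 136.5): continuation = 1/1.03·[0.9333·0.0000 + 0.0667·17.6250] = 1.1408; exercise value = 0.0000 ≤ continuation, so V_u = 1.1408
Node d (S = 97.5): continuation = 1/1.03·[0.9333·17.6250 + 0.0667·46.8750] = 19.0049; exercise value = 22.5000 > continuation, so V_d = 22.5000 (exercise)
Node 0 (S = 130): continuation = 1/1.03·[0.9333·1.1408 + 0.0667·22.5000] = 2.4900; exercise value = 0.0000 ≤ continuation, so V_0 = 2.4900

$2.49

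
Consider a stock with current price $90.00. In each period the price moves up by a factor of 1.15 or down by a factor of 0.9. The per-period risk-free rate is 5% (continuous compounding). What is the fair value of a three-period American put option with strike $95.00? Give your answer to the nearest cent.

$6.17

Risk-neutral probability p = (e^0.05 − 0.9)/(1.15 − 0.9) = 0.1513/0.2500 = 0.6051
Terminal stock prices: S_uuu = 136.9, S_uud = 107.1, S_udd = 83.83, S_ddd = 65.61
Terminal payoffs (K − S): max(-41.88, 0) = 0, max(-12.12, 0) = 0, max(11.17, 0) = 11.17, max(29.39, 0) = 29.39
Node uu (S = 119): continuation = e^(−0.05)·[0.6051·0.0000 + 0.3949·0.0000] = 0.0000; exercise value = 0.0000 ≤ continuation, so V_uu = 0.0000
Node ud (S = 93.15): continuation = e^(−0.05)·[0.6051·0.0000 + 0.3949·11.1650] = 4.1942; exercise value = 1.8500 ≤ continuation, so V_ud = 4.1942
Node dd (S = 72.9): continuation = e^(−0.05)·[0.6051·11.1650 + 0.3949·29.3900] = 17.4668; exercise value = 22.1000 > continuation, so V_dd = 22.1000 (exercise)
Node u (S = 103.5): continuation = e^(−0.05)·[0.6051·0.0000 + 0.3949·4.1942] = 1.5756; exercise value = 0.0000 ≤ continuation, so V_u = 1.5756
Node d (S = 81): continuation = e^(−0.05)·[0.6051·4.1942 + 0.3949·22.1000] = 10.7161; exercise value = 14.0000 > continuation, so V_d = 14.0000 (exercise)
Node 0 (S = 90): continuation = e^(−0.05)·[0.6051·1.5756 + 0.3949·14.0000] = 6.1660; exercise value = 5.0000 ≤ continuation, so V_0 = 6.1660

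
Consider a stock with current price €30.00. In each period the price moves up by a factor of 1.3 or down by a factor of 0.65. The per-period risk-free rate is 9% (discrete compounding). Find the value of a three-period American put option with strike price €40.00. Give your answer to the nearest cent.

Risk-neutral probability p = (1 + 0.09 − 0.65)/(1.3 − 0.65) = 0.4400/0.6500 = 0.6769
Terminal stock prices: S_uuu = 65.91, S_uud = 32.96, S_udd = 16.48, S_ddd = 8.239
Terminal payoffs (K − S): max(-25.91, 0) = 0, max(7.045, 0) = 7.045, max(23.52, 0) = 23.52, max(31.76, 0) = 31.76
Node uu (S = 50.7): continuation = 1/1.09·[0.6769·0.0000 + 0.3231·7.0450] = 2.0881; exercise value = 0.0000 ≤ continuation, so V_uu = 2.0881
Node ud (S = 25.35): continuation = 1/1.09·[0.6769·7.0450 + 0.3231·23.5225] = 11.3472; exercise value = 14.6500 > continuation, so V_ud = 14.6500 (exercise)
Node dd (S = 12.68): continuation = 1/1.09·[0.6769·23.5225 + 0.3231·31.7613] = 24.0222; exercise value = 27.3250 > continuation, so V_dd = 27.3250 (exercise)
Node u (S = 39): continuation = 1/1.09·[0.6769·2.0881 + 0.3231·14.6500] = 5.6391; exercise value = 1.0000 ≤ continuation, so V_u = 5.6391
Node d (S = 19.5): continuation = 1/1.09·[0.6769·14.6500 + 0.3231·27.3250] = 17.1972; exercise value = 20.5000 > continuation, so V_d = 20.5000 (exercise)
Node 0 (S = 30): continuation = 1/1.09·[0.6769·5.6391 + 0.3231·20.5000] = 9.5783; exercise value = 10.0000 > continuation, so V_0 = 10.0000 (exercise)

€10.00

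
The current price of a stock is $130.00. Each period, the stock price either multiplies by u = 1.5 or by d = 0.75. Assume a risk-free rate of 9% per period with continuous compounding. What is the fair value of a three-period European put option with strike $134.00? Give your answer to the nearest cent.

$17.05

Risk-neutral probability p = (e^0.09 − 0.75)/(1.5 − 0.75) = 0.3442/0.7500 = 0.4589
Terminal stock prices: S_uuu = 438.8, S_uud = 219.4, S_udd = 109.7, S_ddd = 54.84
Terminal payoffs (K − S): max(-304.8, 0) = 0, max(-85.38, 0) = 0, max(24.31, 0) = 24.31, max(79.16, 0) = 79.16
Node uu (S = 292.5): V_uu = e^(−0.09)·[0.4589·0.0000 + 0.5411·0.0000] = 0.0000
Node ud (S = 146.2): V_ud = e^(−0.09)·[0.4589·0.0000 + 0.5411·24.3125] = 12.0232
Node dd (S = 73.12): V_dd = e^(−0.09)·[0.4589·24.3125 + 0.5411·79.1562] = 49.3418
Node u (S = 195): V_u = e^(−0.09)·[0.4589·0.0000 + 0.5411·12.0232] = 5.9458
Node d (S = 97.5): V_d = e^(−0.09)·[0.4589·12.0232 + 0.5411·49.3418] = 29.4435
Node 0 (S = 130): V_0 = e^(−0.09)·[0.4589·5.9458 + 0.5411·29.4435] = 17.0544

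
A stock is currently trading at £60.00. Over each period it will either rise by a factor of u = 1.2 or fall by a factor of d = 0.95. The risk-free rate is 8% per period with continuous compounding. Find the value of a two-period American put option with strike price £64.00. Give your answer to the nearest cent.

Risk-neutral probability p = (e^0.08 − 0.95)/(1.2 − 0.95) = 0.1333/0.2500 = 0.5331
Terminal stock prices: S_uu = 86.4, S_ud = 68.4, S_dd = 54.15
Terminal payoffs (K − S): max(-22.4, 0) = 0, max(-4.4, 0) = 0, max(9.85, 0) = 9.85
Node u (S = 72): continuation = e^(−0.08)·[0.5331·0.0000 + 0.4669·0.0000] = 0.0000; exercise value = 0.0000 ≤ continuation, so V_u = 0.0000
Node d (S = 57): continuation = e^(−0.08)·[0.5331·0.0000 + 0.4669·9.8500] = 4.2449; exercise value = 7.0000 > continuation, so V_d = 7.0000 (exercise)
Node 0 (S = 60): continuation = e^(−0.08)·[0.5331·0.0000 + 0.4669·7.0000] = 3.0167; exercise value = 4.0000 > continuation, so V_0 = 4.0000 (exercise)

£4.00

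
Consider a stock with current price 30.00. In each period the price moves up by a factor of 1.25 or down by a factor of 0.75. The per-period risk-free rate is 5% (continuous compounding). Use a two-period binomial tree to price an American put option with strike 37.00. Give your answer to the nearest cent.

Risk-neutral probability p = (e^0.05 − 0.75)/(1.25 − 0.75) = 0.3013/0.5000 = 0.6025
Terminal stock prices: S_uu = 46.88, S_ud = 28.12, S_dd = 16.88
Terminal payoffs (K − S): max(-9.875, 0) = 0, max(8.875, 0) = 8.875, max(20.12, 0) = 20.12
Node u (S = 37.5): continuation = e^(−0.05)·[0.6025·0.0000 + 0.3975·8.8750] = 3.3554; exercise value = 0.0000 ≤ continuation, so V_u = 3.3554
Node d (S = 22.5): continuation = e^(−0.05)·[0.6025·8.8750 + 0.3975·20.1250] = 12.6955; exercise value = 14.5000 > continuation, so V_d = 14.5000 (exercise)
Node 0 (S = 30): continuation = e^(−0.05)·[0.6025·3.3554 + 0.3975·14.5000] = 7.4052; exercise value = 7.0000 ≤ continuation, so V_0 = 7.4052

7.41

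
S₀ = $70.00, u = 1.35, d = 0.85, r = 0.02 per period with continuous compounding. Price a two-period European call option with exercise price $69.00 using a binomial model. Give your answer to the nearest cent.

Risk-neutral probability p = (e^0.02 − 0.85)/(1.35 − 0.85) = 0.1702/0.5000 = 0.3404
Terminal stock prices: S_uu = 127.6, S_ud = 80.33, S_dd = 50.57
Terminal payoffs (S − K): max(58.58, 0) = 58.58, max(11.33, 0) = 11.33, max(-18.43, 0) = 0
Node u (S = 94.5): V_u = e^(−0.02)·[0.3404·58.5750 + 0.6596·11.3250] = 26.8663
Node d (S = 59.5): V_d = e^(−0.02)·[0.3404·11.3250 + 0.6596·0.0000] = 3.7787
Node 0 (S = 70): V_0 = e^(−0.02)·[0.3404·26.8663 + 0.6596·3.7787] = 11.4074

$11.41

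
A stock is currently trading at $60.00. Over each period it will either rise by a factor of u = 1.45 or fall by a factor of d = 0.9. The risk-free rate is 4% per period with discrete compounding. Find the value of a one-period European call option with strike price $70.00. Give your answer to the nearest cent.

Risk-neutral probability p = (1 + 0.04 − 0.9)/(1.45 − 0.9) = 0.1400/0.5500 = 0.2545
Terminal stock prices: S_u = 87, S_d = 54
Terminal payoffs (S − K): max(17, 0) = 17, max(-16, 0) = 0
Node 0 (S = 60): V_0 = 1/1.04·[0.2545·17.0000 + 0.7455·0.0000] = 4.1608

$4.16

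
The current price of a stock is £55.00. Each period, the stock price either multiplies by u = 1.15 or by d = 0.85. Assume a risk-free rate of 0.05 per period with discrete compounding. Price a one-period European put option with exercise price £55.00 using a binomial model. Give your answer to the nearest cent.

Risk-neutral probability p = (1 + 0.05 − 0.85)/(1.15 − 0.85) = 0.2000/0.3000 = 0.6667
Terminal stock prices: S_u = 63.25, S_d = 46.75
Terminal payoffs (K − S): max(-8.25, 0) = 0, max(8.25, 0) = 8.25
Node 0 (S = 55): V_0 = 1/1.05·[0.6667·0.0000 + 0.3333·8.2500] = 2.6190

£2.62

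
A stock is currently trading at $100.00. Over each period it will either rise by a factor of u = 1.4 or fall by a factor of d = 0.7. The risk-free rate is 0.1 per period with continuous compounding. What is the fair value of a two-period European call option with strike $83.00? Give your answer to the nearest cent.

$36.98

Risk-neutral probability p = (e^0.1 − 0.7)/(1.4 − 0.7) = 0.4052/0.7000 = 0.5788
Terminal stock prices: S_uu = 196, S_ud = 98, S_dd = 49
Terminal payoffs (S − K): max(113, 0) = 113, max(15, 0) = 15, max(-34, 0) = 0
Node u (S = 140): V_u = e^(−0.1)·[0.5788·113.0000 + 0.4212·15.0000] = 64.8985
Node d (S = 70): V_d = e^(−0.1)·[0.5788·15.0000 + 0.4212·0.0000] = 7.8560
Node 0 (S = 100): V_0 = e^(−0.1)·[0.5788·64.8985 + 0.4212·7.8560] = 36.9835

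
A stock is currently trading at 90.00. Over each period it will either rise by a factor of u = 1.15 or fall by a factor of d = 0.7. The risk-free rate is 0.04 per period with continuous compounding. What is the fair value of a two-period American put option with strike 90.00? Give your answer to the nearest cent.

Risk-neutral probability p = (e^0.04 − 0.7)/(1.15 − 0.7) = 0.3408/0.4500 = 0.7574
Terminal stock prices: S_uu = 119, S_ud = 72.45, S_dd = 44.1
Terminal payoffs (K − S): max(-29.02, 0) = 0, max(17.55, 0) = 17.55, max(45.9, 0) = 45.9
Node u (S = 103.5): continuation = e^(−0.04)·[0.7574·0.0000 + 0.2426·17.5500] = 4.0914; exercise value = 0.0000 ≤ continuation, so V_u = 4.0914
Node d (S = 63): continuation = e^(−0.04)·[0.7574·17.5500 + 0.2426·45.9000] = 23.4710; exercise value = 27.0000 > continuation, so V_d = 27.0000 (exercise)
Node 0 (S = 90): continuation = e^(−0.04)·[0.7574·4.0914 + 0.2426·27.0000] = 9.2716; exercise value = 0.0000 ≤ continuation, so V_0 = 9.2716

9.27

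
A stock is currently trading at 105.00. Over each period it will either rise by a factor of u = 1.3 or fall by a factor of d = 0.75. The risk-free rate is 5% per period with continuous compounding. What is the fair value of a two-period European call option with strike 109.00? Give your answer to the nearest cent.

18.58

Risk-neutral probability p = (e^0.05 − 0.75)/(1.3 − 0.75) = 0.3013/0.5500 = 0.5478
Terminal stock prices: S_uu = 177.5, S_ud = 102.4, S_dd = 59.06
Terminal payoffs (S − K): max(68.45, 0) = 68.45, max(-6.625, 0) = 0, max(-49.94, 0) = 0
Node u (S = 136.5): V_u = e^(−0.05)·[0.5478·68.4500 + 0.4522·0.0000] = 35.6659
Node d (S = 78.75): V_d = e^(−0.05)·[0.5478·0.0000 + 0.4522·0.0000] = 0.0000
Node 0 (S = 105): V_0 = e^(−0.05)·[0.5478·35.6659 + 0.4522·0.0000] = 18.5838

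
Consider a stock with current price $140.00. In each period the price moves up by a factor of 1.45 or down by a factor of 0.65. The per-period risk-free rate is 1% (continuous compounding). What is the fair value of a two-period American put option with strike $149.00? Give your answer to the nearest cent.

Risk-neutral probability p = (e^0.01 − 0.65)/(1.45 − 0.65) = 0.3601/0.8000 = 0.4501
Terminal stock prices: S_uu = 294.4, S_ud = 132, S_dd = 59.15
Terminal payoffs (K − S): max(-145.4, 0) = 0, max(17.05, 0) = 17.05, max(89.85, 0) = 89.85
Node u (S = 203): continuation = e^(−0.01)·[0.4501·0.0000 + 0.5499·17.0500] = 9.2831; exercise value = 0.0000 ≤ continuation, so V_u = 9.2831
Node d (S = 91): continuation = e^(−0.01)·[0.4501·17.0500 + 0.5499·89.8500] = 56.5174; exercise value = 58.0000 > continuation, so V_d = 58.0000 (exercise)
Node 0 (S = 140): continuation = e^(−0.01)·[0.4501·9.2831 + 0.5499·58.0000] = 35.7154; exercise value = 9.0000 ≤ continuation, so V_0 = 35.7154

$35.72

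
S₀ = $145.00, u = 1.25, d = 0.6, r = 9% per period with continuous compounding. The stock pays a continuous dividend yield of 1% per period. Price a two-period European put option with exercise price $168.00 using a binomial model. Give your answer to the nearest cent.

$25.24

Per-period risk-free factor R = e^0.09 = 1.0942; dividend-adjusted growth = e^(0.09−0.01) = 1.0833.
Risk-neutral probability p = (1.0833 − 0.6)/(1.25 − 0.6) = 0.4833/0.6500 = 0.7435
Terminal stock prices: S_uu = 226.6, S_ud = 108.8, S_dd = 52.2
Terminal payoffs (K − S): max(-58.56, 0) = 0, max(59.25, 0) = 59.25, max(115.8, 0) = 115.8
Node u (S = 181.2): V_u = e^(−0.09)·[0.7435·0.0000 + 0.2565·59.2500] = 13.8886
Node d (S = 87): V_d = e^(−0.09)·[0.7435·59.2500 + 0.2565·115.8000] = 67.4061
Node 0 (S = 145): V_0 = e^(−0.09)·[0.7435·13.8886 + 0.2565·67.4061] = 25.2381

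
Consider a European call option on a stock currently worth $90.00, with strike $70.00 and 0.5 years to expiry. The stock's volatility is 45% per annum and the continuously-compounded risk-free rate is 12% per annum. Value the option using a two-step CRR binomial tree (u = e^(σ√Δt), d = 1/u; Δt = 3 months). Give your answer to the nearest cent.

CRR parameters: u = e^(σ√Δt) = e^(0.45·√0.25) = 1.2523, d = 1/u = 0.7985
Per-period rate: rΔt = 0.12·0.25 = 0.03, so R = e^0.03 = 1.0305
Risk-neutral probability p = (e^0.03 − 0.7985)/(1.2523 − 0.7985) = 0.2319/0.4538 = 0.5111
Terminal stock prices: S_uu = 141.1, S_ud = 90, S_dd = 57.39
Terminal payoffs (S − K): max(71.15, 0) = 71.15, max(20, 0) = 20, max(-12.61, 0) = 0
Node u (S = 112.7): V_u = e^(−0.03)·[0.5111·71.1481 + 0.4889·20.0000] = 44.7779
Node d (S = 71.87): V_d = e^(−0.03)·[0.5111·20.0000 + 0.4889·0.0000] = 9.9198
Node 0 (S = 90): V_0 = e^(−0.03)·[0.5111·44.7779 + 0.4889·9.9198] = 26.9159

$26.92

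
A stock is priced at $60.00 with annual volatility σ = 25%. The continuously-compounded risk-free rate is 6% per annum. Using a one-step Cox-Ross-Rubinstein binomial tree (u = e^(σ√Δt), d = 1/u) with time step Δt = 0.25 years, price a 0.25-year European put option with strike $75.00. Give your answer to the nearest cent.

$13.88

CRR parameters: u = e^(σ√Δt) = e^(0.25·√0.25) = 1.1331, d = 1/u = 0.8825
Per-period rate: rΔt = 0.06·0.25 = 0.015, so R = e^0.015 = 1.0151
Risk-neutral probability p = (e^0.015 − 0.8825)/(1.1331 − 0.8825) = 0.1326/0.2507 = 0.5291
Terminal stock prices: S_u = 67.99, S_d = 52.95
Terminal payoffs (K − S): max(7.011, 0) = 7.011, max(22.05, 0) = 22.05
Node 0 (S = 60): V_0 = e^(−0.015)·[0.5291·7.0111 + 0.4709·22.0502] = 13.8834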